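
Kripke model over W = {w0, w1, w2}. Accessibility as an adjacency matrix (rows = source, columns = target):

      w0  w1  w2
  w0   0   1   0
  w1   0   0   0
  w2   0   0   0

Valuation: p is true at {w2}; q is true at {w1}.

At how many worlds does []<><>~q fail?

1

w0: successors {w1}; <><>~q there: w1:F. ✗
w1: no successors, so []<><>~q holds vacuously. ✓
w2: no successors, so []<><>~q holds vacuously. ✓
Satisfying worlds: {w1, w2}.
So []<><>~q fails at the other 1 world.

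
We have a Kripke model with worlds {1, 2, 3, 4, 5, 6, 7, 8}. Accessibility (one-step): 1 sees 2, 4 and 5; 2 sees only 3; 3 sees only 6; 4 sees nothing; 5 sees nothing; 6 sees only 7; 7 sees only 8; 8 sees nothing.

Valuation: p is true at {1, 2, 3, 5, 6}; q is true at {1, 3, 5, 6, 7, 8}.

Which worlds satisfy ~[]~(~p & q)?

1: []~(~p & q) is T. ✗
2: []~(~p & q) is T. ✗
3: []~(~p & q) is T. ✗
4: []~(~p & q) is T. ✗
5: []~(~p & q) is T. ✗
6: []~(~p & q) is F. ✓
7: []~(~p & q) is F. ✓
8: []~(~p & q) is T. ✗

{6, 7}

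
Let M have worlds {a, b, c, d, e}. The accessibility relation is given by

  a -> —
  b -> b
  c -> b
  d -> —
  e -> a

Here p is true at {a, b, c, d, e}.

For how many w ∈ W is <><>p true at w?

a: no successors, so <><>p fails. ✗
b: successors {b}; <>p there: b:T. ✓
c: successors {b}; <>p there: b:T. ✓
d: no successors, so <><>p fails. ✗
e: successors {a}; <>p there: a:F. ✗
Satisfying worlds: {b, c}.

2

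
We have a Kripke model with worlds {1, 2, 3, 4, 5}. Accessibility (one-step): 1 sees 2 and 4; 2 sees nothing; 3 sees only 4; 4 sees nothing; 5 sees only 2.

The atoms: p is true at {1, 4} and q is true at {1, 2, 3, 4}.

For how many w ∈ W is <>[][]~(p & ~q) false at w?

2

1: successors {2, 4}; [][]~(p & ~q) there: 2:T, 4:T. ✓
2: no successors, so <>[][]~(p & ~q) fails. ✗
3: successors {4}; [][]~(p & ~q) there: 4:T. ✓
4: no successors, so <>[][]~(p & ~q) fails. ✗
5: successors {2}; [][]~(p & ~q) there: 2:T. ✓
Satisfying worlds: {1, 3, 5}.
So <>[][]~(p & ~q) fails at the other 2 worlds.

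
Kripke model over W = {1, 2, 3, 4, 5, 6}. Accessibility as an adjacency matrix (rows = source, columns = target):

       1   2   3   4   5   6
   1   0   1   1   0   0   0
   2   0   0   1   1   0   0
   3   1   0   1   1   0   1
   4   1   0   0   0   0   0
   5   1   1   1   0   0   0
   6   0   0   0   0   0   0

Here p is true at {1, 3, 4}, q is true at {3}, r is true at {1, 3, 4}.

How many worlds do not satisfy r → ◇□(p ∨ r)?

1

1: r is T, ◇□(p ∨ r) is T. ✓
2: r is F, ◇□(p ∨ r) is T. ✓
3: r is T, ◇□(p ∨ r) is T. ✓
4: r is T, ◇□(p ∨ r) is F. ✗
5: r is F, ◇□(p ∨ r) is T. ✓
6: r is F, ◇□(p ∨ r) is F. ✓
Satisfying worlds: {1, 2, 3, 5, 6}.
So r → ◇□(p ∨ r) fails at the other 1 world.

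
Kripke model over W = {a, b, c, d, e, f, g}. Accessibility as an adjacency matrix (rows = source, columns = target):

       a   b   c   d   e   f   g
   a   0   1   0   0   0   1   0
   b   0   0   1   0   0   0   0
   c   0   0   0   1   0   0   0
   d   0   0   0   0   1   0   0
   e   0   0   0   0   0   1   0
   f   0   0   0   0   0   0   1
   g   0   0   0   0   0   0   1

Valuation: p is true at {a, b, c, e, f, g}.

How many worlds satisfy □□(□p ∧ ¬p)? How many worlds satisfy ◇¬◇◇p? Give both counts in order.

For □□(□p ∧ ¬p):
a: successors {b, f}; □(□p ∧ ¬p) there: b:F, f:F. ✗
b: successors {c}; □(□p ∧ ¬p) there: c:T. ✓
c: successors {d}; □(□p ∧ ¬p) there: d:F. ✗
d: successors {e}; □(□p ∧ ¬p) there: e:F. ✗
e: successors {f}; □(□p ∧ ¬p) there: f:F. ✗
f: successors {g}; □(□p ∧ ¬p) there: g:F. ✗
g: successors {g}; □(□p ∧ ¬p) there: g:F. ✗
— 1 world.
For ◇¬◇◇p:
a: successors {b, f}; ¬◇◇p there: b:T, f:F. ✓
b: successors {c}; ¬◇◇p there: c:F. ✗
c: successors {d}; ¬◇◇p there: d:F. ✗
d: successors {e}; ¬◇◇p there: e:F. ✗
e: successors {f}; ¬◇◇p there: f:F. ✗
f: successors {g}; ¬◇◇p there: g:F. ✗
g: successors {g}; ¬◇◇p there: g:F. ✗
— 1 world.

1 and 1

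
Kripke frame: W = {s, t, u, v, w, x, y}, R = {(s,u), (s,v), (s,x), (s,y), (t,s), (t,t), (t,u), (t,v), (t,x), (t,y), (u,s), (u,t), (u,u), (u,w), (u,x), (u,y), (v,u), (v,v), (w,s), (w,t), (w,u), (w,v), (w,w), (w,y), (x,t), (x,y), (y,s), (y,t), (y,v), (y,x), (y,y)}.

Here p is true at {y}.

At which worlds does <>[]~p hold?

{s, t, v, w, y}

s: successors {u, v, x, y}; []~p there: u:F, v:T, x:F, y:F. ✓
t: successors {s, t, u, v, x, y}; []~p there: s:F, t:F, u:F, v:T, x:F, y:F. ✓
u: successors {s, t, u, w, x, y}; []~p there: s:F, t:F, u:F, w:F, x:F, y:F. ✗
v: successors {u, v}; []~p there: u:F, v:T. ✓
w: successors {s, t, u, v, w, y}; []~p there: s:F, t:F, u:F, v:T, w:F, y:F. ✓
x: successors {t, y}; []~p there: t:F, y:F. ✗
y: successors {s, t, v, x, y}; []~p there: s:F, t:F, v:T, x:F, y:F. ✓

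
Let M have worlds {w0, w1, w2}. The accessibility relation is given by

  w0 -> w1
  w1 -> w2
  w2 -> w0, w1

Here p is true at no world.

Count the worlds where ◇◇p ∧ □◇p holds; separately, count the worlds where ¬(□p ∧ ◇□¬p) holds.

For ◇◇p ∧ □◇p:
w0: ◇◇p is F, □◇p is F. ✗
w1: ◇◇p is F, □◇p is F. ✗
w2: ◇◇p is F, □◇p is F. ✗
— 0 worlds.
For ¬(□p ∧ ◇□¬p):
w0: □p ∧ ◇□¬p is F. ✓
w1: □p ∧ ◇□¬p is F. ✓
w2: □p ∧ ◇□¬p is F. ✓
— 3 worlds.

0 and 3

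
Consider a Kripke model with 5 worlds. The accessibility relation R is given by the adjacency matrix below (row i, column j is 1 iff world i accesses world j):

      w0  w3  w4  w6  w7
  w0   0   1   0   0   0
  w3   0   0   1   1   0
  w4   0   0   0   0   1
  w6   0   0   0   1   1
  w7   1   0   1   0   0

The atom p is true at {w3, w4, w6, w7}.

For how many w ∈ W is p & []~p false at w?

w0: p is F, []~p is F. ✗
w3: p is T, []~p is F. ✗
w4: p is T, []~p is F. ✗
w6: p is T, []~p is F. ✗
w7: p is T, []~p is F. ✗
Satisfying worlds: ∅.
So p & []~p fails at the other 5 worlds.

5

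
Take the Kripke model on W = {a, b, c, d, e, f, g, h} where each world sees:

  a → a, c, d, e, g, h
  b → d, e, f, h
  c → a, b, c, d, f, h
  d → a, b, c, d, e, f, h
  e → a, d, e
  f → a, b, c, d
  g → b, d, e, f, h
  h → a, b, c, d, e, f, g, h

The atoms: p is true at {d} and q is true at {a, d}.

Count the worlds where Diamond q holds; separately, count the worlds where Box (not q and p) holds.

8 and 0

For Diamond q:
a: successors {a, c, d, e, g, h}; q there: a:T, c:F, d:T, e:F, g:F, h:F. ✓
b: successors {d, e, f, h}; q there: d:T, e:F, f:F, h:F. ✓
c: successors {a, b, c, d, f, h}; q there: a:T, b:F, c:F, d:T, f:F, h:F. ✓
d: successors {a, b, c, d, e, f, h}; q there: a:T, b:F, c:F, d:T, e:F, f:F, h:F. ✓
e: successors {a, d, e}; q there: a:T, d:T, e:F. ✓
f: successors {a, b, c, d}; q there: a:T, b:F, c:F, d:T. ✓
g: successors {b, d, e, f, h}; q there: b:F, d:T, e:F, f:F, h:F. ✓
h: successors {a, b, c, d, e, f, g, h}; q there: a:T, b:F, c:F, d:T, e:F, f:F, g:F, h:F. ✓
— 8 worlds.
For Box (not q and p):
a: successors {a, c, d, e, g, h}; not q and p there: a:F, c:F, d:F, e:F, g:F, h:F. ✗
b: successors {d, e, f, h}; not q and p there: d:F, e:F, f:F, h:F. ✗
c: successors {a, b, c, d, f, h}; not q and p there: a:F, b:F, c:F, d:F, f:F, h:F. ✗
d: successors {a, b, c, d, e, f, h}; not q and p there: a:F, b:F, c:F, d:F, e:F, f:F, h:F. ✗
e: successors {a, d, e}; not q and p there: a:F, d:F, e:F. ✗
f: successors {a, b, c, d}; not q and p there: a:F, b:F, c:F, d:F. ✗
g: successors {b, d, e, f, h}; not q and p there: b:F, d:F, e:F, f:F, h:F. ✗
h: successors {a, b, c, d, e, f, g, h}; not q and p there: a:F, b:F, c:F, d:F, e:F, f:F, g:F, h:F. ✗
— 0 worlds.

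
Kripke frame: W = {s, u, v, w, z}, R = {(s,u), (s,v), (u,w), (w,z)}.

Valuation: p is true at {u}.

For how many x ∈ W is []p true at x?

s: successors {u, v}; p there: u:T, v:F. ✗
u: successors {w}; p there: w:F. ✗
v: no successors, so []p holds vacuously. ✓
w: successors {z}; p there: z:F. ✗
z: no successors, so []p holds vacuously. ✓
Satisfying worlds: {v, z}.

2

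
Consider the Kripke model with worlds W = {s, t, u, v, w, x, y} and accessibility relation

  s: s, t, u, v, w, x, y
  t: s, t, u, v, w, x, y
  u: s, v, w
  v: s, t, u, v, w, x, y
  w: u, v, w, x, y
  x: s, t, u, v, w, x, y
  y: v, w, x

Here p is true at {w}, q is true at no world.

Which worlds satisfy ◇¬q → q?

∅

s: ◇¬q is T, q is F. ✗
t: ◇¬q is T, q is F. ✗
u: ◇¬q is T, q is F. ✗
v: ◇¬q is T, q is F. ✗
w: ◇¬q is T, q is F. ✗
x: ◇¬q is T, q is F. ✗
y: ◇¬q is T, q is F. ✗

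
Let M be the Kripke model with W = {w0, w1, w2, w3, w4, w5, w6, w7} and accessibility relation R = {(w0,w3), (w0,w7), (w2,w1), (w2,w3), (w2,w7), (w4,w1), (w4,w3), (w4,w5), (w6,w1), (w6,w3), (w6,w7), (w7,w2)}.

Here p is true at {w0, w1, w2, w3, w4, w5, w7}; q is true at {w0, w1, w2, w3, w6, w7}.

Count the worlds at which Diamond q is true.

5

w0: successors {w3, w7}; q there: w3:T, w7:T. ✓
w1: no successors, so Diamond q fails. ✗
w2: successors {w1, w3, w7}; q there: w1:T, w3:T, w7:T. ✓
w3: no successors, so Diamond q fails. ✗
w4: successors {w1, w3, w5}; q there: w1:T, w3:T, w5:F. ✓
w5: no successors, so Diamond q fails. ✗
w6: successors {w1, w3, w7}; q there: w1:T, w3:T, w7:T. ✓
w7: successors {w2}; q there: w2:T. ✓
Satisfying worlds: {w0, w2, w4, w6, w7}.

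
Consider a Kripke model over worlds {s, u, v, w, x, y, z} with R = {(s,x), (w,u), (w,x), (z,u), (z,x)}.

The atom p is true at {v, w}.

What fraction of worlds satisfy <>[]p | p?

s: <>[]p is T, p is F. ✓
u: <>[]p is F, p is F. ✗
v: <>[]p is F, p is T. ✓
w: <>[]p is T, p is T. ✓
x: <>[]p is F, p is F. ✗
y: <>[]p is F, p is F. ✗
z: <>[]p is T, p is F. ✓
That's 4 of 7 worlds, so 4/7.

4/7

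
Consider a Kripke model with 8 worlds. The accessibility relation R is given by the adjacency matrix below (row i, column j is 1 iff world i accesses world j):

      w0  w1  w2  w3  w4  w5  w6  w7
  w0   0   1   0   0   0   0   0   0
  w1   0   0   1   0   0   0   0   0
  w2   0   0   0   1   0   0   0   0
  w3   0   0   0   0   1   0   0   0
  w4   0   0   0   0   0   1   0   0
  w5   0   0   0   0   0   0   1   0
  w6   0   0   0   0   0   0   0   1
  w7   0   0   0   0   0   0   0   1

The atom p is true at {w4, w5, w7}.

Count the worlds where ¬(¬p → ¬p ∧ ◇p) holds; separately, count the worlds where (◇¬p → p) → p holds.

3 and 6

For ¬(¬p → ¬p ∧ ◇p):
w0: ¬p → ¬p ∧ ◇p is F. ✓
w1: ¬p → ¬p ∧ ◇p is F. ✓
w2: ¬p → ¬p ∧ ◇p is F. ✓
w3: ¬p → ¬p ∧ ◇p is T. ✗
w4: ¬p → ¬p ∧ ◇p is T. ✗
w5: ¬p → ¬p ∧ ◇p is T. ✗
w6: ¬p → ¬p ∧ ◇p is T. ✗
w7: ¬p → ¬p ∧ ◇p is T. ✗
— 3 worlds.
For (◇¬p → p) → p:
w0: ◇¬p → p is F, p is F. ✓
w1: ◇¬p → p is F, p is F. ✓
w2: ◇¬p → p is F, p is F. ✓
w3: ◇¬p → p is T, p is F. ✗
w4: ◇¬p → p is T, p is T. ✓
w5: ◇¬p → p is T, p is T. ✓
w6: ◇¬p → p is T, p is F. ✗
w7: ◇¬p → p is T, p is T. ✓
— 6 worlds.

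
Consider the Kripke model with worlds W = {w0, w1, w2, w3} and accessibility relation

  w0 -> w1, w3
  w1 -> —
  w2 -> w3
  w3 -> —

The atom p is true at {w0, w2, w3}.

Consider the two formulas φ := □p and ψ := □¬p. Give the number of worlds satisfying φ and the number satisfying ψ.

For □p:
w0: successors {w1, w3}; p there: w1:F, w3:T. ✗
w1: no successors, so □p holds vacuously. ✓
w2: successors {w3}; p there: w3:T. ✓
w3: no successors, so □p holds vacuously. ✓
— 3 worlds.
For □¬p:
w0: successors {w1, w3}; ¬p there: w1:T, w3:F. ✗
w1: no successors, so □¬p holds vacuously. ✓
w2: successors {w3}; ¬p there: w3:F. ✗
w3: no successors, so □¬p holds vacuously. ✓
— 2 worlds.

3 and 2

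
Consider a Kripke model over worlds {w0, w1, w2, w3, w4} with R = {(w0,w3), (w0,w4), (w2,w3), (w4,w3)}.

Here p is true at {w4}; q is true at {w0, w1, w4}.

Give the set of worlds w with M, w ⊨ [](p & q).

{w1, w3}

w0: successors {w3, w4}; p & q there: w3:F, w4:T. ✗
w1: no successors, so [](p & q) holds vacuously. ✓
w2: successors {w3}; p & q there: w3:F. ✗
w3: no successors, so [](p & q) holds vacuously. ✓
w4: successors {w3}; p & q there: w3:F. ✗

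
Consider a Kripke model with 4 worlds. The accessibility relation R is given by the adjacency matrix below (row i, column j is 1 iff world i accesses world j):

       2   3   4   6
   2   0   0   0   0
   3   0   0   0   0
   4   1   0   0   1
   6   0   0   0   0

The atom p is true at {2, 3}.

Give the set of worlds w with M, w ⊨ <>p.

{4}

2: no successors, so <>p fails. ✗
3: no successors, so <>p fails. ✗
4: successors {2, 6}; p there: 2:T, 6:F. ✓
6: no successors, so <>p fails. ✗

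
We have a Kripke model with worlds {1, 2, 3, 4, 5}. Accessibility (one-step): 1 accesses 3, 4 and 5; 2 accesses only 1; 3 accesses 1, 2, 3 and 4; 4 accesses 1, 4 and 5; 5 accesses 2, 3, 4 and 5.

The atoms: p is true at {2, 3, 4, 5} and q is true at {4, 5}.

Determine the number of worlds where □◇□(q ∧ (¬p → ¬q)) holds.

0

1: successors {3, 4, 5}; ◇□(q ∧ (¬p → ¬q)) there: 3:F, 4:F, 5:F. ✗
2: successors {1}; ◇□(q ∧ (¬p → ¬q)) there: 1:F. ✗
3: successors {1, 2, 3, 4}; ◇□(q ∧ (¬p → ¬q)) there: 1:F, 2:F, 3:F, 4:F. ✗
4: successors {1, 4, 5}; ◇□(q ∧ (¬p → ¬q)) there: 1:F, 4:F, 5:F. ✗
5: successors {2, 3, 4, 5}; ◇□(q ∧ (¬p → ¬q)) there: 2:F, 3:F, 4:F, 5:F. ✗
Satisfying worlds: ∅.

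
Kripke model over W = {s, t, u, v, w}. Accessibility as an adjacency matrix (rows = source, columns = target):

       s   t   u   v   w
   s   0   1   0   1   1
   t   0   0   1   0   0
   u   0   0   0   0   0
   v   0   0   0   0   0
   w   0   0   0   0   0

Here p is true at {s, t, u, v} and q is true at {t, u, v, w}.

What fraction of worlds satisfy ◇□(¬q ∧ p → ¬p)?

2/5

s: successors {t, v, w}; □(¬q ∧ p → ¬p) there: t:T, v:T, w:T. ✓
t: successors {u}; □(¬q ∧ p → ¬p) there: u:T. ✓
u: no successors, so ◇□(¬q ∧ p → ¬p) fails. ✗
v: no successors, so ◇□(¬q ∧ p → ¬p) fails. ✗
w: no successors, so ◇□(¬q ∧ p → ¬p) fails. ✗
That's 2 of 5 worlds, so 2/5.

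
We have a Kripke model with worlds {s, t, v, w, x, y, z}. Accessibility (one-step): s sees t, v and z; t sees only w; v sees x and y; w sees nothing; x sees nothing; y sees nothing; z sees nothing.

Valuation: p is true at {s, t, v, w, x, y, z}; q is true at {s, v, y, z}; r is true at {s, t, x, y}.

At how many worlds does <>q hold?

2

s: successors {t, v, z}; q there: t:F, v:T, z:T. ✓
t: successors {w}; q there: w:F. ✗
v: successors {x, y}; q there: x:F, y:T. ✓
w: no successors, so <>q fails. ✗
x: no successors, so <>q fails. ✗
y: no successors, so <>q fails. ✗
z: no successors, so <>q fails. ✗
Satisfying worlds: {s, v}.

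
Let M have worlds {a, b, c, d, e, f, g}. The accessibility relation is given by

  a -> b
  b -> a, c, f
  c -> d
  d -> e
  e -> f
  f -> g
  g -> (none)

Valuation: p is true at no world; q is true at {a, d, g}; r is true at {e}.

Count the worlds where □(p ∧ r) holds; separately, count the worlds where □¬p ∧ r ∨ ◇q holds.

For □(p ∧ r):
a: successors {b}; p ∧ r there: b:F. ✗
b: successors {a, c, f}; p ∧ r there: a:F, c:F, f:F. ✗
c: successors {d}; p ∧ r there: d:F. ✗
d: successors {e}; p ∧ r there: e:F. ✗
e: successors {f}; p ∧ r there: f:F. ✗
f: successors {g}; p ∧ r there: g:F. ✗
g: no successors, so □(p ∧ r) holds vacuously. ✓
— 1 world.
For □¬p ∧ r ∨ ◇q:
a: □¬p ∧ r is F, ◇q is F. ✗
b: □¬p ∧ r is F, ◇q is T. ✓
c: □¬p ∧ r is F, ◇q is T. ✓
d: □¬p ∧ r is F, ◇q is F. ✗
e: □¬p ∧ r is T, ◇q is F. ✓
f: □¬p ∧ r is F, ◇q is T. ✓
g: □¬p ∧ r is F, ◇q is F. ✗
— 4 worlds.

1 and 4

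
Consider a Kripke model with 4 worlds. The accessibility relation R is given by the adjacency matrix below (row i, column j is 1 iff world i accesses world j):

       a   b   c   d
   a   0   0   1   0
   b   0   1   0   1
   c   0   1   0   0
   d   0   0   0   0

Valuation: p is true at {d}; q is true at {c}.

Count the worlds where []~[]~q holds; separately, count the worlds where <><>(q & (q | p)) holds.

For []~[]~q:
a: successors {c}; ~[]~q there: c:F. ✗
b: successors {b, d}; ~[]~q there: b:F, d:F. ✗
c: successors {b}; ~[]~q there: b:F. ✗
d: no successors, so []~[]~q holds vacuously. ✓
— 1 world.
For <><>(q & (q | p)):
a: successors {c}; <>(q & (q | p)) there: c:F. ✗
b: successors {b, d}; <>(q & (q | p)) there: b:F, d:F. ✗
c: successors {b}; <>(q & (q | p)) there: b:F. ✗
d: no successors, so <><>(q & (q | p)) fails. ✗
— 0 worlds.

1 and 0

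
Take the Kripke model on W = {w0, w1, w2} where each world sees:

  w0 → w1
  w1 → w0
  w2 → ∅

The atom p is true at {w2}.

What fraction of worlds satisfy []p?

w0: successors {w1}; p there: w1:F. ✗
w1: successors {w0}; p there: w0:F. ✗
w2: no successors, so []p holds vacuously. ✓
That's 1 of 3 worlds, so 1/3.

1/3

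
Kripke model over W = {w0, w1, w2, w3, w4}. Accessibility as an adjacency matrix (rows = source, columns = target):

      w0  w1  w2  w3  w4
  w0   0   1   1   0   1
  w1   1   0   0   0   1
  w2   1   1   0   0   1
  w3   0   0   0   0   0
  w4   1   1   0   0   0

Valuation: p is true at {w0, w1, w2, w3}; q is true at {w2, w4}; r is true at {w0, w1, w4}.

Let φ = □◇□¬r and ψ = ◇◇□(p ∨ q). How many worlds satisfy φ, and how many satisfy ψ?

1 and 4

For □◇□¬r:
w0: successors {w1, w2, w4}; ◇□¬r there: w1:F, w2:F, w4:F. ✗
w1: successors {w0, w4}; ◇□¬r there: w0:F, w4:F. ✗
w2: successors {w0, w1, w4}; ◇□¬r there: w0:F, w1:F, w4:F. ✗
w3: no successors, so □◇□¬r holds vacuously. ✓
w4: successors {w0, w1}; ◇□¬r there: w0:F, w1:F. ✗
— 1 world.
For ◇◇□(p ∨ q):
w0: successors {w1, w2, w4}; ◇□(p ∨ q) there: w1:T, w2:T, w4:T. ✓
w1: successors {w0, w4}; ◇□(p ∨ q) there: w0:T, w4:T. ✓
w2: successors {w0, w1, w4}; ◇□(p ∨ q) there: w0:T, w1:T, w4:T. ✓
w3: no successors, so ◇◇□(p ∨ q) fails. ✗
w4: successors {w0, w1}; ◇□(p ∨ q) there: w0:T, w1:T. ✓
— 4 worlds.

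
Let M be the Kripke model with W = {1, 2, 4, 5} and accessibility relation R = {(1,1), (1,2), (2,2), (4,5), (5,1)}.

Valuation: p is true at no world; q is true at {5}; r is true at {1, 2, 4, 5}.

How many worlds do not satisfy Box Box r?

0

1: successors {1, 2}; Box r there: 1:T, 2:T. ✓
2: successors {2}; Box r there: 2:T. ✓
4: successors {5}; Box r there: 5:T. ✓
5: successors {1}; Box r there: 1:T. ✓
Satisfying worlds: {1, 2, 4, 5}.
So Box Box r fails at the other 0 worlds.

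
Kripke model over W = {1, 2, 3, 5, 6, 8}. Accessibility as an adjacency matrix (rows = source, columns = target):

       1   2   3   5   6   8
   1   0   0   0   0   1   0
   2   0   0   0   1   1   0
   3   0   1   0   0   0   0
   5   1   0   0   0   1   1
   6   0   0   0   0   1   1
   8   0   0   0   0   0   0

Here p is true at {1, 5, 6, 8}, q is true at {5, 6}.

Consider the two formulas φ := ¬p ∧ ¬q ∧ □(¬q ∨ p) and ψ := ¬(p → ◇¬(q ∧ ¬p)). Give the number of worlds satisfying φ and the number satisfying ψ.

For ¬p ∧ ¬q ∧ □(¬q ∨ p):
1: ¬p ∧ ¬q is F, □(¬q ∨ p) is T. ✗
2: ¬p ∧ ¬q is T, □(¬q ∨ p) is T. ✓
3: ¬p ∧ ¬q is T, □(¬q ∨ p) is T. ✓
5: ¬p ∧ ¬q is F, □(¬q ∨ p) is T. ✗
6: ¬p ∧ ¬q is F, □(¬q ∨ p) is T. ✗
8: ¬p ∧ ¬q is F, □(¬q ∨ p) is T. ✗
— 2 worlds.
For ¬(p → ◇¬(q ∧ ¬p)):
1: p → ◇¬(q ∧ ¬p) is T. ✗
2: p → ◇¬(q ∧ ¬p) is T. ✗
3: p → ◇¬(q ∧ ¬p) is T. ✗
5: p → ◇¬(q ∧ ¬p) is T. ✗
6: p → ◇¬(q ∧ ¬p) is T. ✗
8: p → ◇¬(q ∧ ¬p) is F. ✓
— 1 world.

2 and 1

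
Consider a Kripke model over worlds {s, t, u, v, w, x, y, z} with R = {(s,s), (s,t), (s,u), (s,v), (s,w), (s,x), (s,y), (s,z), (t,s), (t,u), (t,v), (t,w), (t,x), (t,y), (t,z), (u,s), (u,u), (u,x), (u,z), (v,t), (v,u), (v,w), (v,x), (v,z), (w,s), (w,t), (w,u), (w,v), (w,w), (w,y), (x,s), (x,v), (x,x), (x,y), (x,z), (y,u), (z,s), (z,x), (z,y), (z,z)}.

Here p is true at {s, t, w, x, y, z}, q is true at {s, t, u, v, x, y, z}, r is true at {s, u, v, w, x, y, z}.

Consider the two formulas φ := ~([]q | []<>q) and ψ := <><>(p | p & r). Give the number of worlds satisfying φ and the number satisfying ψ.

0 and 8

For ~([]q | []<>q):
s: []q | []<>q is T. ✗
t: []q | []<>q is T. ✗
u: []q | []<>q is T. ✗
v: []q | []<>q is T. ✗
w: []q | []<>q is T. ✗
x: []q | []<>q is T. ✗
y: []q | []<>q is T. ✗
z: []q | []<>q is T. ✗
— 0 worlds.
For <><>(p | p & r):
s: successors {s, t, u, v, w, x, y, z}; <>(p | p & r) there: s:T, t:T, u:T, v:T, w:T, x:T, y:F, z:T. ✓
t: successors {s, u, v, w, x, y, z}; <>(p | p & r) there: s:T, u:T, v:T, w:T, x:T, y:F, z:T. ✓
u: successors {s, u, x, z}; <>(p | p & r) there: s:T, u:T, x:T, z:T. ✓
v: successors {t, u, w, x, z}; <>(p | p & r) there: t:T, u:T, w:T, x:T, z:T. ✓
w: successors {s, t, u, v, w, y}; <>(p | p & r) there: s:T, t:T, u:T, v:T, w:T, y:F. ✓
x: successors {s, v, x, y, z}; <>(p | p & r) there: s:T, v:T, x:T, y:F, z:T. ✓
y: successors {u}; <>(p | p & r) there: u:T. ✓
z: successors {s, x, y, z}; <>(p | p & r) there: s:T, x:T, y:F, z:T. ✓
— 8 worlds.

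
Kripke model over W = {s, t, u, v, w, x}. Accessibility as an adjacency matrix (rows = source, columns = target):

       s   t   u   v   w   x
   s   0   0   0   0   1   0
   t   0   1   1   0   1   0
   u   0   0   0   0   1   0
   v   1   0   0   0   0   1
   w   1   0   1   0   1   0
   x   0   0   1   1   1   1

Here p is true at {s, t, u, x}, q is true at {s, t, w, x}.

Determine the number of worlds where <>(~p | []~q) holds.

5

s: successors {w}; ~p | []~q there: w:T. ✓
t: successors {t, u, w}; ~p | []~q there: t:F, u:F, w:T. ✓
u: successors {w}; ~p | []~q there: w:T. ✓
v: successors {s, x}; ~p | []~q there: s:F, x:F. ✗
w: successors {s, u, w}; ~p | []~q there: s:F, u:F, w:T. ✓
x: successors {u, v, w, x}; ~p | []~q there: u:F, v:T, w:T, x:F. ✓
Satisfying worlds: {s, t, u, w, x}.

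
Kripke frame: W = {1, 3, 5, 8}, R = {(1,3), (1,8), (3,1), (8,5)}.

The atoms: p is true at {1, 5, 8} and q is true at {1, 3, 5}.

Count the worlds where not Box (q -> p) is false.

3

1: Box (q -> p) is F. ✓
3: Box (q -> p) is T. ✗
5: Box (q -> p) is T. ✗
8: Box (q -> p) is T. ✗
Satisfying worlds: {1}.
So not Box (q -> p) fails at the other 3 worlds.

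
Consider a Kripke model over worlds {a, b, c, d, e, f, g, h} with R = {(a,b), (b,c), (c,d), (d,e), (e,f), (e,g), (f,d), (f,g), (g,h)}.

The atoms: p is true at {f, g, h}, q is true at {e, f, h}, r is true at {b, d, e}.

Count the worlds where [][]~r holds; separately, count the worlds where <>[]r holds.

For [][]~r:
a: successors {b}; []~r there: b:T. ✓
b: successors {c}; []~r there: c:F. ✗
c: successors {d}; []~r there: d:F. ✗
d: successors {e}; []~r there: e:T. ✓
e: successors {f, g}; []~r there: f:F, g:T. ✗
f: successors {d, g}; []~r there: d:F, g:T. ✗
g: successors {h}; []~r there: h:T. ✓
h: no successors, so [][]~r holds vacuously. ✓
— 4 worlds.
For <>[]r:
a: successors {b}; []r there: b:F. ✗
b: successors {c}; []r there: c:T. ✓
c: successors {d}; []r there: d:T. ✓
d: successors {e}; []r there: e:F. ✗
e: successors {f, g}; []r there: f:F, g:F. ✗
f: successors {d, g}; []r there: d:T, g:F. ✓
g: successors {h}; []r there: h:T. ✓
h: no successors, so <>[]r fails. ✗
— 4 worlds.

4 and 4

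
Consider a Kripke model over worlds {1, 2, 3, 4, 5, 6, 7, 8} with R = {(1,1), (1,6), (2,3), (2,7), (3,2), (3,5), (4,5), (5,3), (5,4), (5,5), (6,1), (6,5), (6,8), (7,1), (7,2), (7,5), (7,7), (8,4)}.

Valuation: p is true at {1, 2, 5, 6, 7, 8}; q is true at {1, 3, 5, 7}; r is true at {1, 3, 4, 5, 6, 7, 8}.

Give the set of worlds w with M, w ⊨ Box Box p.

1: successors {1, 6}; Box p there: 1:T, 6:T. ✓
2: successors {3, 7}; Box p there: 3:T, 7:T. ✓
3: successors {2, 5}; Box p there: 2:F, 5:F. ✗
4: successors {5}; Box p there: 5:F. ✗
5: successors {3, 4, 5}; Box p there: 3:T, 4:T, 5:F. ✗
6: successors {1, 5, 8}; Box p there: 1:T, 5:F, 8:F. ✗
7: successors {1, 2, 5, 7}; Box p there: 1:T, 2:F, 5:F, 7:T. ✗
8: successors {4}; Box p there: 4:T. ✓

{1, 2, 8}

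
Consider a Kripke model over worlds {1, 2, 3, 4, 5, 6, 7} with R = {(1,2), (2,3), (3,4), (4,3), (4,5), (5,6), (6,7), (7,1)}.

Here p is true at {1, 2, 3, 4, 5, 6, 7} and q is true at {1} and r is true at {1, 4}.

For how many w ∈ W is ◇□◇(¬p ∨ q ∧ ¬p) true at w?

0

1: successors {2}; □◇(¬p ∨ q ∧ ¬p) there: 2:F. ✗
2: successors {3}; □◇(¬p ∨ q ∧ ¬p) there: 3:F. ✗
3: successors {4}; □◇(¬p ∨ q ∧ ¬p) there: 4:F. ✗
4: successors {3, 5}; □◇(¬p ∨ q ∧ ¬p) there: 3:F, 5:F. ✗
5: successors {6}; □◇(¬p ∨ q ∧ ¬p) there: 6:F. ✗
6: successors {7}; □◇(¬p ∨ q ∧ ¬p) there: 7:F. ✗
7: successors {1}; □◇(¬p ∨ q ∧ ¬p) there: 1:F. ✗
Satisfying worlds: ∅.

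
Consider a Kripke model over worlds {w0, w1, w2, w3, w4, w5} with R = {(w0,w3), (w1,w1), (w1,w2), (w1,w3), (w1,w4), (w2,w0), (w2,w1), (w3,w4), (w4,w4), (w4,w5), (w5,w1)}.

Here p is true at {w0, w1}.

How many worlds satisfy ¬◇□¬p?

w0: ◇□¬p is T. ✗
w1: ◇□¬p is T. ✗
w2: ◇□¬p is T. ✗
w3: ◇□¬p is T. ✗
w4: ◇□¬p is T. ✗
w5: ◇□¬p is F. ✓
Satisfying worlds: {w5}.

1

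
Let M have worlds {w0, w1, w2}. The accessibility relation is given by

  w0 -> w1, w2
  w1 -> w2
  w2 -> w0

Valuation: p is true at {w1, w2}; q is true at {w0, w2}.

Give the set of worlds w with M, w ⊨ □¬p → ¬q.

{w0, w1}

w0: □¬p is F, ¬q is F. ✓
w1: □¬p is F, ¬q is T. ✓
w2: □¬p is T, ¬q is F. ✗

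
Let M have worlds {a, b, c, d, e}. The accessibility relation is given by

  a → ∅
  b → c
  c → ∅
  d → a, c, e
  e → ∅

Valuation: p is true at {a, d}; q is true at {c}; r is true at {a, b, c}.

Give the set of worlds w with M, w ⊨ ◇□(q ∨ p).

a: no successors, so ◇□(q ∨ p) fails. ✗
b: successors {c}; □(q ∨ p) there: c:T. ✓
c: no successors, so ◇□(q ∨ p) fails. ✗
d: successors {a, c, e}; □(q ∨ p) there: a:T, c:T, e:T. ✓
e: no successors, so ◇□(q ∨ p) fails. ✗

{b, d}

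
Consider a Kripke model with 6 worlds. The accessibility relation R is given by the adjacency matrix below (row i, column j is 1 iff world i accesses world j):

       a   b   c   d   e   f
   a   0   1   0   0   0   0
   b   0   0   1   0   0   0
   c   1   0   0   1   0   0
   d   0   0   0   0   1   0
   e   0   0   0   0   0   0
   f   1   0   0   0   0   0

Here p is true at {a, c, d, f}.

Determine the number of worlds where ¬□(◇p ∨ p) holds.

a: □(◇p ∨ p) is T. ✗
b: □(◇p ∨ p) is T. ✗
c: □(◇p ∨ p) is T. ✗
d: □(◇p ∨ p) is F. ✓
e: □(◇p ∨ p) is T. ✗
f: □(◇p ∨ p) is T. ✗
Satisfying worlds: {d}.

1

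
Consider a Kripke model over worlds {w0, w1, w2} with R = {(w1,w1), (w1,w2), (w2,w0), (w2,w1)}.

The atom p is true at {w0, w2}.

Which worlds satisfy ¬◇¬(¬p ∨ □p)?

{w0, w2}

w0: ◇¬(¬p ∨ □p) is F. ✓
w1: ◇¬(¬p ∨ □p) is T. ✗
w2: ◇¬(¬p ∨ □p) is F. ✓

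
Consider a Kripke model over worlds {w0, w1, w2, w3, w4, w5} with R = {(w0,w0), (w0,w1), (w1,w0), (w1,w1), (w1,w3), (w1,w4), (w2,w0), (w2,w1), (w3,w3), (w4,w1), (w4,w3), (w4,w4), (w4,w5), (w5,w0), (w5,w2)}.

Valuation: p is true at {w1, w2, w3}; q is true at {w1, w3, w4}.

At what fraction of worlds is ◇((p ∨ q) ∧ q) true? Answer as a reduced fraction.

5/6

w0: successors {w0, w1}; (p ∨ q) ∧ q there: w0:F, w1:T. ✓
w1: successors {w0, w1, w3, w4}; (p ∨ q) ∧ q there: w0:F, w1:T, w3:T, w4:T. ✓
w2: successors {w0, w1}; (p ∨ q) ∧ q there: w0:F, w1:T. ✓
w3: successors {w3}; (p ∨ q) ∧ q there: w3:T. ✓
w4: successors {w1, w3, w4, w5}; (p ∨ q) ∧ q there: w1:T, w3:T, w4:T, w5:F. ✓
w5: successors {w0, w2}; (p ∨ q) ∧ q there: w0:F, w2:F. ✗
That's 5 of 6 worlds, so 5/6.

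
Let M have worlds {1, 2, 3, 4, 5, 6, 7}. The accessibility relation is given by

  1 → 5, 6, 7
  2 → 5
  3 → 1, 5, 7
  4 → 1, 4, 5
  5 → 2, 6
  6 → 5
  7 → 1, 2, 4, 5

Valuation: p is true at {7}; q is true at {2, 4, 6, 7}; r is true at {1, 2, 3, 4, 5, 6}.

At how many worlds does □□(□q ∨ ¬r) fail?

6

1: successors {5, 6, 7}; □(□q ∨ ¬r) there: 5:F, 6:T, 7:F. ✗
2: successors {5}; □(□q ∨ ¬r) there: 5:F. ✗
3: successors {1, 5, 7}; □(□q ∨ ¬r) there: 1:F, 5:F, 7:F. ✗
4: successors {1, 4, 5}; □(□q ∨ ¬r) there: 1:F, 4:F, 5:F. ✗
5: successors {2, 6}; □(□q ∨ ¬r) there: 2:T, 6:T. ✓
6: successors {5}; □(□q ∨ ¬r) there: 5:F. ✗
7: successors {1, 2, 4, 5}; □(□q ∨ ¬r) there: 1:F, 2:T, 4:F, 5:F. ✗
Satisfying worlds: {5}.
So □□(□q ∨ ¬r) fails at the other 6 worlds.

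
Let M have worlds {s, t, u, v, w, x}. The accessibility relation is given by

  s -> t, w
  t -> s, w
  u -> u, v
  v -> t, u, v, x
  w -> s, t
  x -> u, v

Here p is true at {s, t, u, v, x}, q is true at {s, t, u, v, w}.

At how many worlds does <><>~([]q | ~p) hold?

3

s: successors {t, w}; <>~([]q | ~p) there: t:F, w:F. ✗
t: successors {s, w}; <>~([]q | ~p) there: s:F, w:F. ✗
u: successors {u, v}; <>~([]q | ~p) there: u:T, v:T. ✓
v: successors {t, u, v, x}; <>~([]q | ~p) there: t:F, u:T, v:T, x:T. ✓
w: successors {s, t}; <>~([]q | ~p) there: s:F, t:F. ✗
x: successors {u, v}; <>~([]q | ~p) there: u:T, v:T. ✓
Satisfying worlds: {u, v, x}.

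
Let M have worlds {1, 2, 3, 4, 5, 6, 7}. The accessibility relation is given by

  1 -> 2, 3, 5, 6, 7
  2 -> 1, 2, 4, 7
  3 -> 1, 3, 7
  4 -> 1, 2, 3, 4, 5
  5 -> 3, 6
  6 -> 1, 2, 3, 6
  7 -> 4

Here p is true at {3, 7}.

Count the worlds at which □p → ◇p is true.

7

1: □p is F, ◇p is T. ✓
2: □p is F, ◇p is T. ✓
3: □p is F, ◇p is T. ✓
4: □p is F, ◇p is T. ✓
5: □p is F, ◇p is T. ✓
6: □p is F, ◇p is T. ✓
7: □p is F, ◇p is F. ✓
Satisfying worlds: {1, 2, 3, 4, 5, 6, 7}.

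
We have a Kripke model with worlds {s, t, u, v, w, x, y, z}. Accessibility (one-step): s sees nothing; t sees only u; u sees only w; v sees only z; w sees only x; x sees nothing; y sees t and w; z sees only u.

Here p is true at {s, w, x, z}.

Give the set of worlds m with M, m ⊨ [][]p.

{s, t, u, w, x, z}

s: no successors, so [][]p holds vacuously. ✓
t: successors {u}; []p there: u:T. ✓
u: successors {w}; []p there: w:T. ✓
v: successors {z}; []p there: z:F. ✗
w: successors {x}; []p there: x:T. ✓
x: no successors, so [][]p holds vacuously. ✓
y: successors {t, w}; []p there: t:F, w:T. ✗
z: successors {u}; []p there: u:T. ✓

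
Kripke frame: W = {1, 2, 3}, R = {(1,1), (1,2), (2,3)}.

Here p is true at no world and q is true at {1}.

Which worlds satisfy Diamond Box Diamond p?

1: successors {1, 2}; Box Diamond p there: 1:F, 2:F. ✗
2: successors {3}; Box Diamond p there: 3:T. ✓
3: no successors, so Diamond Box Diamond p fails. ✗

{2}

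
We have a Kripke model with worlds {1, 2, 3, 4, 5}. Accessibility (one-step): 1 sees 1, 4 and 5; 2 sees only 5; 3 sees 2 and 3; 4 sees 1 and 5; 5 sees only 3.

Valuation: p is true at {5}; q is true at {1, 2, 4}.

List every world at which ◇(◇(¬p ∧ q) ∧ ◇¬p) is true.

1: successors {1, 4, 5}; ◇(¬p ∧ q) ∧ ◇¬p there: 1:T, 4:T, 5:F. ✓
2: successors {5}; ◇(¬p ∧ q) ∧ ◇¬p there: 5:F. ✗
3: successors {2, 3}; ◇(¬p ∧ q) ∧ ◇¬p there: 2:F, 3:T. ✓
4: successors {1, 5}; ◇(¬p ∧ q) ∧ ◇¬p there: 1:T, 5:F. ✓
5: successors {3}; ◇(¬p ∧ q) ∧ ◇¬p there: 3:T. ✓

{1, 3, 4, 5}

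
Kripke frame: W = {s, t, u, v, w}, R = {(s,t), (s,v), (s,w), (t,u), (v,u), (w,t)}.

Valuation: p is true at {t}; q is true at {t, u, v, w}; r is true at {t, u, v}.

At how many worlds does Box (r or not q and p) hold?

s: successors {t, v, w}; r or not q and p there: t:T, v:T, w:F. ✗
t: successors {u}; r or not q and p there: u:T. ✓
u: no successors, so Box (r or not q and p) holds vacuously. ✓
v: successors {u}; r or not q and p there: u:T. ✓
w: successors {t}; r or not q and p there: t:T. ✓
Satisfying worlds: {t, u, v, w}.

4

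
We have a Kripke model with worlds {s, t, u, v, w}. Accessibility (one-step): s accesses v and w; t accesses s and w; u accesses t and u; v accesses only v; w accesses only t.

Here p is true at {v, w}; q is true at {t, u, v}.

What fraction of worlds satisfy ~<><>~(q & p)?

1/5

s: <><>~(q & p) is T. ✗
t: <><>~(q & p) is T. ✗
u: <><>~(q & p) is T. ✗
v: <><>~(q & p) is F. ✓
w: <><>~(q & p) is T. ✗
That's 1 of 5 worlds, so 1/5.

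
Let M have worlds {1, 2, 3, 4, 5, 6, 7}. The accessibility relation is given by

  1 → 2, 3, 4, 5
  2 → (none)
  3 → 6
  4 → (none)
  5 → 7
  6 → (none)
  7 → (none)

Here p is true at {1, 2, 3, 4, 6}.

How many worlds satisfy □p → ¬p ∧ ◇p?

2

1: □p is F, ¬p ∧ ◇p is F. ✓
2: □p is T, ¬p ∧ ◇p is F. ✗
3: □p is T, ¬p ∧ ◇p is F. ✗
4: □p is T, ¬p ∧ ◇p is F. ✗
5: □p is F, ¬p ∧ ◇p is F. ✓
6: □p is T, ¬p ∧ ◇p is F. ✗
7: □p is T, ¬p ∧ ◇p is F. ✗
Satisfying worlds: {1, 5}.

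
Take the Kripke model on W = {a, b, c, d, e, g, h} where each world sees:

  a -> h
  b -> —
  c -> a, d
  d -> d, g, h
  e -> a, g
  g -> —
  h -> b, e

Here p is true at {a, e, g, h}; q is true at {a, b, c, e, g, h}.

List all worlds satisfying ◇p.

{a, c, d, e, h}

a: successors {h}; p there: h:T. ✓
b: no successors, so ◇p fails. ✗
c: successors {a, d}; p there: a:T, d:F. ✓
d: successors {d, g, h}; p there: d:F, g:T, h:T. ✓
e: successors {a, g}; p there: a:T, g:T. ✓
g: no successors, so ◇p fails. ✗
h: successors {b, e}; p there: b:F, e:T. ✓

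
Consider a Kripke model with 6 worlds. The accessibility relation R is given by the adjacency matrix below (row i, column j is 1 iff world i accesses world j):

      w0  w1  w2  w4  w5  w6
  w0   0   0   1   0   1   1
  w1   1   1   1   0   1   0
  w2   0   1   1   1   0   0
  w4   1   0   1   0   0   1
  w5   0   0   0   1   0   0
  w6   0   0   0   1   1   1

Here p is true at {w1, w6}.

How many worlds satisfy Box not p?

1

w0: successors {w2, w5, w6}; not p there: w2:T, w5:T, w6:F. ✗
w1: successors {w0, w1, w2, w5}; not p there: w0:T, w1:F, w2:T, w5:T. ✗
w2: successors {w1, w2, w4}; not p there: w1:F, w2:T, w4:T. ✗
w4: successors {w0, w2, w6}; not p there: w0:T, w2:T, w6:F. ✗
w5: successors {w4}; not p there: w4:T. ✓
w6: successors {w4, w5, w6}; not p there: w4:T, w5:T, w6:F. ✗
Satisfying worlds: {w5}.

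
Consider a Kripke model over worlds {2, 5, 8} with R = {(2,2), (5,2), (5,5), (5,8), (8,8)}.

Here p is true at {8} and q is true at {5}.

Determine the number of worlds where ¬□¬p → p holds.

2: ¬□¬p is F, p is F. ✓
5: ¬□¬p is T, p is F. ✗
8: ¬□¬p is T, p is T. ✓
Satisfying worlds: {2, 8}.

2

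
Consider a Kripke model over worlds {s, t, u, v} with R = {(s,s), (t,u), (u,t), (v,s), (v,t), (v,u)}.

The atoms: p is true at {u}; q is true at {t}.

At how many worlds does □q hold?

1

s: successors {s}; q there: s:F. ✗
t: successors {u}; q there: u:F. ✗
u: successors {t}; q there: t:T. ✓
v: successors {s, t, u}; q there: s:F, t:T, u:F. ✗
Satisfying worlds: {u}.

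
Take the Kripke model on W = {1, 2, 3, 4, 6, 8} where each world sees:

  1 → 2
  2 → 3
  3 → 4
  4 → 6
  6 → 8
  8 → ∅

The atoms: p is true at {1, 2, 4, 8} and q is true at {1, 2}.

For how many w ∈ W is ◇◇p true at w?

1: successors {2}; ◇p there: 2:F. ✗
2: successors {3}; ◇p there: 3:T. ✓
3: successors {4}; ◇p there: 4:F. ✗
4: successors {6}; ◇p there: 6:T. ✓
6: successors {8}; ◇p there: 8:F. ✗
8: no successors, so ◇◇p fails. ✗
Satisfying worlds: {2, 4}.

2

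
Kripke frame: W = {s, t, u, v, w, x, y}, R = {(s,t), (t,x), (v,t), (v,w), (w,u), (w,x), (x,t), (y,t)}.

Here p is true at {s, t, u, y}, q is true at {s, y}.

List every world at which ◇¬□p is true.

s: successors {t}; ¬□p there: t:T. ✓
t: successors {x}; ¬□p there: x:F. ✗
u: no successors, so ◇¬□p fails. ✗
v: successors {t, w}; ¬□p there: t:T, w:T. ✓
w: successors {u, x}; ¬□p there: u:F, x:F. ✗
x: successors {t}; ¬□p there: t:T. ✓
y: successors {t}; ¬□p there: t:T. ✓

{s, v, x, y}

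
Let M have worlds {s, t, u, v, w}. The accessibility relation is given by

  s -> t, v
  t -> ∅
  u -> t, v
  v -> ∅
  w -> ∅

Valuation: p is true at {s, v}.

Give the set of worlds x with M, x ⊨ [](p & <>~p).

s: successors {t, v}; p & <>~p there: t:F, v:F. ✗
t: no successors, so [](p & <>~p) holds vacuously. ✓
u: successors {t, v}; p & <>~p there: t:F, v:F. ✗
v: no successors, so [](p & <>~p) holds vacuously. ✓
w: no successors, so [](p & <>~p) holds vacuously. ✓

{t, v, w}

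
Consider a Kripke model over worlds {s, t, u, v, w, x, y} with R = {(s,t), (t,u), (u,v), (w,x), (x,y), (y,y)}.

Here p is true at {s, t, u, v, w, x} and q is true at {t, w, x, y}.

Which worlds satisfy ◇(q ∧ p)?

s: successors {t}; q ∧ p there: t:T. ✓
t: successors {u}; q ∧ p there: u:F. ✗
u: successors {v}; q ∧ p there: v:F. ✗
v: no successors, so ◇(q ∧ p) fails. ✗
w: successors {x}; q ∧ p there: x:T. ✓
x: successors {y}; q ∧ p there: y:F. ✗
y: successors {y}; q ∧ p there: y:F. ✗

{s, w}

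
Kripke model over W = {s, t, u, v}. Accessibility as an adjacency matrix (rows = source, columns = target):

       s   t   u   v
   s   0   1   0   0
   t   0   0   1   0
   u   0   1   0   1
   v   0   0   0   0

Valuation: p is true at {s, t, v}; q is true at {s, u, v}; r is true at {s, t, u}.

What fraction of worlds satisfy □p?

3/4

s: successors {t}; p there: t:T. ✓
t: successors {u}; p there: u:F. ✗
u: successors {t, v}; p there: t:T, v:T. ✓
v: no successors, so □p holds vacuously. ✓
That's 3 of 4 worlds, so 3/4.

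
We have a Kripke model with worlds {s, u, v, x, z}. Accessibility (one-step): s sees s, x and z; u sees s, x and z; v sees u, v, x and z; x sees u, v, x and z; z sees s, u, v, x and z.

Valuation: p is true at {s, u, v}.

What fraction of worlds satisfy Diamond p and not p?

2/5

s: Diamond p is T, not p is F. ✗
u: Diamond p is T, not p is F. ✗
v: Diamond p is T, not p is F. ✗
x: Diamond p is T, not p is T. ✓
z: Diamond p is T, not p is T. ✓
That's 2 of 5 worlds, so 2/5.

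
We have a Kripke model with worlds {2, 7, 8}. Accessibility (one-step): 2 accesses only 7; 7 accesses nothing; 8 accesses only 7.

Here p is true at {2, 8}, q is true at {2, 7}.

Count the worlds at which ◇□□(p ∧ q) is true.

2

2: successors {7}; □□(p ∧ q) there: 7:T. ✓
7: no successors, so ◇□□(p ∧ q) fails. ✗
8: successors {7}; □□(p ∧ q) there: 7:T. ✓
Satisfying worlds: {2, 8}.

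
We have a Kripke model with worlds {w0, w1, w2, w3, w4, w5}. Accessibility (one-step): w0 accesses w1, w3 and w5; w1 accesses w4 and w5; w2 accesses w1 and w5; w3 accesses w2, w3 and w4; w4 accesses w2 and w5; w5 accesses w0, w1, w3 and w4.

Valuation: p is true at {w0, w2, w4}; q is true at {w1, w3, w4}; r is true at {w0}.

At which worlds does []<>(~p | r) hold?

{w0, w1, w2, w3, w4, w5}

w0: successors {w1, w3, w5}; <>(~p | r) there: w1:T, w3:T, w5:T. ✓
w1: successors {w4, w5}; <>(~p | r) there: w4:T, w5:T. ✓
w2: successors {w1, w5}; <>(~p | r) there: w1:T, w5:T. ✓
w3: successors {w2, w3, w4}; <>(~p | r) there: w2:T, w3:T, w4:T. ✓
w4: successors {w2, w5}; <>(~p | r) there: w2:T, w5:T. ✓
w5: successors {w0, w1, w3, w4}; <>(~p | r) there: w0:T, w1:T, w3:T, w4:T. ✓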